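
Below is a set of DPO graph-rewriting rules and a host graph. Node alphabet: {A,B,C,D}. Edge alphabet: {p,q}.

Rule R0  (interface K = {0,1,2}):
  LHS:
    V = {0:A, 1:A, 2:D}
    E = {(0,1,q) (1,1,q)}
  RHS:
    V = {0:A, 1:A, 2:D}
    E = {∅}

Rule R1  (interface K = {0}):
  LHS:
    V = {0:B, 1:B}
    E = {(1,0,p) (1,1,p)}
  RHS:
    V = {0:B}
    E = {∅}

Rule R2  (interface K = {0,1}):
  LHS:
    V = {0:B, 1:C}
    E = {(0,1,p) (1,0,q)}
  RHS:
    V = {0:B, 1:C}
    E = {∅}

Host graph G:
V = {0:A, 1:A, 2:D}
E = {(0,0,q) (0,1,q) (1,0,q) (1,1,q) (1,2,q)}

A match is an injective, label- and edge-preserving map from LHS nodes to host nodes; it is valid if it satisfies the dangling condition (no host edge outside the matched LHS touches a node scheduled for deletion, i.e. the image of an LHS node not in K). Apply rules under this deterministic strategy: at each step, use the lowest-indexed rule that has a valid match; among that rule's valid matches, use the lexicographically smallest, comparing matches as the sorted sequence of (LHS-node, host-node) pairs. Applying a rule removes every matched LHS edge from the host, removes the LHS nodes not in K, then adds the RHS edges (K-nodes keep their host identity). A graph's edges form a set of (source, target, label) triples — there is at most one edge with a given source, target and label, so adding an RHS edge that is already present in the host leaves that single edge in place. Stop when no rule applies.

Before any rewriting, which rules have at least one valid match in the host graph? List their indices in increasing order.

Answer: [R0]

Rewrite trace:
R0: 2 valid matches — {0↦0, 1↦1, 2↦2}, {0↦1, 1↦0, 2↦2}
R1: no valid match — LHS pattern not found
R2: no valid match — LHS pattern not found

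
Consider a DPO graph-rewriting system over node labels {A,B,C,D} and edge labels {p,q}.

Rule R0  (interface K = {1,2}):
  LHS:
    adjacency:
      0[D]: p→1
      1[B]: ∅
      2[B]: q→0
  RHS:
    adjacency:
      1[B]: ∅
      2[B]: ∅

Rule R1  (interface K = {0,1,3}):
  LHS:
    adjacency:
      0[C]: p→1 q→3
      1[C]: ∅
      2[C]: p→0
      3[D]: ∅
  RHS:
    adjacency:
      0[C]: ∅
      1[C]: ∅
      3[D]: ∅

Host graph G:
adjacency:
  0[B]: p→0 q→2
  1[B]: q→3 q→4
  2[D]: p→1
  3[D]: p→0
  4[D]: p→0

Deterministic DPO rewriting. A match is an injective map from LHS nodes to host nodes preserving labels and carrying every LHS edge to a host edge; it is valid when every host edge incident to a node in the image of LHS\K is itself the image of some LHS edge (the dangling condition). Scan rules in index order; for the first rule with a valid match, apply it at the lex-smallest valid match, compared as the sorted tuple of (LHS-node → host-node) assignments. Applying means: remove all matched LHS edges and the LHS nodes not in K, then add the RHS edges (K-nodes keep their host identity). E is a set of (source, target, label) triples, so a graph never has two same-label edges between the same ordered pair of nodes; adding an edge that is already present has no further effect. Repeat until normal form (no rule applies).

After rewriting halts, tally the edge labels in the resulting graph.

Answer: p:1

Steps:
start.  V:5 E:7  edges: 0-p->0 0-q->2 1-q->3 1-q->4 2-p->1 3-p->0 4-p->0
1. fire R0 via {0↦2, 1↦1, 2↦0}  →  V:4 E:5  edges: 0-p->0 1-q->3 1-q->4 3-p->0 4-p->0
2. fire R0 via {0↦3, 1↦0, 2↦1}  →  V:3 E:3  edges: 0-p->0 1-q->4 4-p->0
3. fire R0 via {0↦4, 1↦0, 2↦1}  →  V:2 E:1  edges: 0-p->0
final graph: no rule applies after step 3
NF edges: [(0, 0, 'p')]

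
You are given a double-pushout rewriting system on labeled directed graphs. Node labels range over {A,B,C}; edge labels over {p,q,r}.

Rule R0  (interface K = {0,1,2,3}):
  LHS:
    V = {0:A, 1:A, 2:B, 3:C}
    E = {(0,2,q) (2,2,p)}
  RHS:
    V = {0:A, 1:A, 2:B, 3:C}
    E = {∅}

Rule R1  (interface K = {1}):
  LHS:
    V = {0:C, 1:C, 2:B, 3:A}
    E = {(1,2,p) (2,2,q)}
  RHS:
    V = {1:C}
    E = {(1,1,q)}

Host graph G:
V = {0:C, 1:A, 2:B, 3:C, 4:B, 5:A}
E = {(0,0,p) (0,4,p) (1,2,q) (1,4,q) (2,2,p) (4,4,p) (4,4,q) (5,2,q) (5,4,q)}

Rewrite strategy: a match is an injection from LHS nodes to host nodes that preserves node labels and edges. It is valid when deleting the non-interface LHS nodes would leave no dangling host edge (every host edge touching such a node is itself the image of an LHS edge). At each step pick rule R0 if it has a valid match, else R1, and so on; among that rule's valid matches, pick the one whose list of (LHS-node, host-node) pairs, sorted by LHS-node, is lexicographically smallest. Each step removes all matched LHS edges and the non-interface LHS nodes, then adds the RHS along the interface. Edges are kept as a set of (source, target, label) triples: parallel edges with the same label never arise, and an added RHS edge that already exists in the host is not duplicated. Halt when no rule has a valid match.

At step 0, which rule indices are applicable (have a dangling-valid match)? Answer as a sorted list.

Answer: [R0]

Rewrite trace:
R0: 8 valid matches — {0↦1, 1↦5, 2↦2, 3↦0}, {0↦1, 1↦5, 2↦2, 3↦3}, {0↦1, 1↦5, 2↦4, 3↦0} (+5 more)
R1: no valid match — 2 raw matches, all fail dangling condition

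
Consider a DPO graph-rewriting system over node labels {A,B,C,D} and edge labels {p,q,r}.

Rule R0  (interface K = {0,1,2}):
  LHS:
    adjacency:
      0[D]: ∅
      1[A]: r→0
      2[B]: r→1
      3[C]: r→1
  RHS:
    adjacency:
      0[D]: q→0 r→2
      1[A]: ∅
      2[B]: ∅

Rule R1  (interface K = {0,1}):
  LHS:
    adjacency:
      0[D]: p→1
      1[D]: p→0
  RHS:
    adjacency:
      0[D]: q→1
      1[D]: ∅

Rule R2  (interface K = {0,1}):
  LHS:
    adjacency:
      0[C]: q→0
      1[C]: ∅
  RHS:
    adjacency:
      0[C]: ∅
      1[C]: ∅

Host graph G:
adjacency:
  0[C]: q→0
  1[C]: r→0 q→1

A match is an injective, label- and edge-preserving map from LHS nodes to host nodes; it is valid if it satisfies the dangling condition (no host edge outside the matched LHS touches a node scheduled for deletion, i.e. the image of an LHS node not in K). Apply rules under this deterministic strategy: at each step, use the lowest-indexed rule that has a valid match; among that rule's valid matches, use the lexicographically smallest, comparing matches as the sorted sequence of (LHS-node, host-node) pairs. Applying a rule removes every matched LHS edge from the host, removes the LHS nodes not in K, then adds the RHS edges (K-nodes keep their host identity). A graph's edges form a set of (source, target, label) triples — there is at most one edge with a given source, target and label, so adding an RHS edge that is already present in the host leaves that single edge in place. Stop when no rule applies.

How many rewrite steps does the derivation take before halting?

[0] host  ⇒  2 nodes, 3 edges  {0-q->0 1-r->0 1-q->1}
[1] R2 @ {0↦0, 1↦1}  ⇒  2 nodes, 2 edges  {1-r->0 1-q->1}
[2] R2 @ {0↦1, 1↦0}  ⇒  2 nodes, 1 edges  {1-r->0}
final graph: no rule applies after step 2

Answer: 2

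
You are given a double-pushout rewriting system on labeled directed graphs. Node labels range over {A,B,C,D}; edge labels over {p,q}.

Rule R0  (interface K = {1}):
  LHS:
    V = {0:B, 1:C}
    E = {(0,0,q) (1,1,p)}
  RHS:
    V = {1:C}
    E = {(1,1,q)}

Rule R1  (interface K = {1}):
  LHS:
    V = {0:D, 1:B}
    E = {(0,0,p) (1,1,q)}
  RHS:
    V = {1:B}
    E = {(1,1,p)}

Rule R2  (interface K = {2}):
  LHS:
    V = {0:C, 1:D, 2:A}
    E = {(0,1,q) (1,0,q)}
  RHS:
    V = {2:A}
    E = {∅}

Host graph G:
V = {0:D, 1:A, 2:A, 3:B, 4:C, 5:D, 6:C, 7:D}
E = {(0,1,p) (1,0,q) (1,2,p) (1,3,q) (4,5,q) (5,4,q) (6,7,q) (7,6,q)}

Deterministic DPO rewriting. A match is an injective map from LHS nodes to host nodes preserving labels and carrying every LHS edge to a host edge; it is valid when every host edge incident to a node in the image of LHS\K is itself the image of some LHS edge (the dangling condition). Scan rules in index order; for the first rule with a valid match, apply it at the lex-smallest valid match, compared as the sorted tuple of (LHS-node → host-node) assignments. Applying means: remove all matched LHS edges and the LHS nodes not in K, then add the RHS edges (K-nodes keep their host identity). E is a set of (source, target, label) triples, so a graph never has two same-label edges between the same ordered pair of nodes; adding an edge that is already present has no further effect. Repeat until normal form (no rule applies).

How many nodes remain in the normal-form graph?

Answer: 4

Derivation:
initial: |V|=8 |E|=8  E = 0-p->1 1-q->0 1-p->2 1-q->3 4-q->5 5-q->4 6-q->7 7-q->6
step 1: apply R2 at {0↦4, 1↦5, 2↦1}  → |V|=6 |E|=6  E = 0-p->1 1-q->0 1-p->2 1-q->3 6-q->7 7-q->6
step 2: apply R2 at {0↦6, 1↦7, 2↦1}  → |V|=4 |E|=4  E = 0-p->1 1-q->0 1-p->2 1-q->3
normal form: no rule applies after step 2
NF nodes: {0:D, 1:A, 2:A, 3:B}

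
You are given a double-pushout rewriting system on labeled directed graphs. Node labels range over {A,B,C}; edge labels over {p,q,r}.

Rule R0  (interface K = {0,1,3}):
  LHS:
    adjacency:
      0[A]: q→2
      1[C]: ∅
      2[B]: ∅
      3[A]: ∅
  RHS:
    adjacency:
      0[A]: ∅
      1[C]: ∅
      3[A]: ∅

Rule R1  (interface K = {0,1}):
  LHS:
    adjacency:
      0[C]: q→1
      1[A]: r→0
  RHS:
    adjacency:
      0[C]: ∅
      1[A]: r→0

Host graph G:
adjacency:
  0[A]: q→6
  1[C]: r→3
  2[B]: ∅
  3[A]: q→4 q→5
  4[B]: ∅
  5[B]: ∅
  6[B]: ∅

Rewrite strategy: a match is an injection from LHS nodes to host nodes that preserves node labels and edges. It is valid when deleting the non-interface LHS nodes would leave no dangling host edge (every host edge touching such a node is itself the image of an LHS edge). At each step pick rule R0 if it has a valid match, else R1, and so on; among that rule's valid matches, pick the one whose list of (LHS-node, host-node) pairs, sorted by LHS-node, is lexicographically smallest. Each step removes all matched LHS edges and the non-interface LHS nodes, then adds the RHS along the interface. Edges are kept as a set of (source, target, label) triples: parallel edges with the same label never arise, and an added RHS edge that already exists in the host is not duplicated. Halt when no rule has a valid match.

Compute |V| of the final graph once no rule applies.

[0] host  ⇒  7 nodes, 4 edges  {0-q->6 1-r->3 3-q->4 3-q->5}
[1] R0 @ {0↦0, 1↦1, 2↦6, 3↦3}  ⇒  6 nodes, 3 edges  {1-r->3 3-q->4 3-q->5}
[2] R0 @ {0↦3, 1↦1, 2↦4, 3↦0}  ⇒  5 nodes, 2 edges  {1-r->3 3-q->5}
[3] R0 @ {0↦3, 1↦1, 2↦5, 3↦0}  ⇒  4 nodes, 1 edges  {1-r->3}
halt: no rule applies after step 3
NF nodes: {0:A, 1:C, 2:B, 3:A}

Answer: 4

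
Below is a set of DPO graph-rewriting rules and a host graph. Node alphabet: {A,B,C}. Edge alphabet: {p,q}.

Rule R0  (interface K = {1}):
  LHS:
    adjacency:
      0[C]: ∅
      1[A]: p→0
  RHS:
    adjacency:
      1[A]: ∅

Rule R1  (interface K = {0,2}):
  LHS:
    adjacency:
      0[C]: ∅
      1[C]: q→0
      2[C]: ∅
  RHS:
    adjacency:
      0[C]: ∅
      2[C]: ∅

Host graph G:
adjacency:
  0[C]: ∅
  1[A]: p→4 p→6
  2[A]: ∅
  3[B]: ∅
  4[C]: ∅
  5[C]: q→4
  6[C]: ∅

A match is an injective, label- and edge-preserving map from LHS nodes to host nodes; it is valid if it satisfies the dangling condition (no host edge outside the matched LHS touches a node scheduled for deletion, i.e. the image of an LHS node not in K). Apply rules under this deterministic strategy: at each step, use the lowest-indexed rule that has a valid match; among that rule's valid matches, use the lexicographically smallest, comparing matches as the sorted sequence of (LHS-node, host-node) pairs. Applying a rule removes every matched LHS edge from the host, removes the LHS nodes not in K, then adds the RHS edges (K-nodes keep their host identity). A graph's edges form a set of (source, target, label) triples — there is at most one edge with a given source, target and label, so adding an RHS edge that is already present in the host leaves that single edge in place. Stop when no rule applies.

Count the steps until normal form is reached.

start.  V:7 E:3  edges: 1-p->4 1-p->6 5-q->4
1. fire R0 via {0↦6, 1↦1}  →  V:6 E:2  edges: 1-p->4 5-q->4
2. fire R1 via {0↦4, 1↦5, 2↦0}  →  V:5 E:1  edges: 1-p->4
3. fire R0 via {0↦4, 1↦1}  →  V:4 E:0  edges: ∅
halt: no rule applies after step 3

Answer: 3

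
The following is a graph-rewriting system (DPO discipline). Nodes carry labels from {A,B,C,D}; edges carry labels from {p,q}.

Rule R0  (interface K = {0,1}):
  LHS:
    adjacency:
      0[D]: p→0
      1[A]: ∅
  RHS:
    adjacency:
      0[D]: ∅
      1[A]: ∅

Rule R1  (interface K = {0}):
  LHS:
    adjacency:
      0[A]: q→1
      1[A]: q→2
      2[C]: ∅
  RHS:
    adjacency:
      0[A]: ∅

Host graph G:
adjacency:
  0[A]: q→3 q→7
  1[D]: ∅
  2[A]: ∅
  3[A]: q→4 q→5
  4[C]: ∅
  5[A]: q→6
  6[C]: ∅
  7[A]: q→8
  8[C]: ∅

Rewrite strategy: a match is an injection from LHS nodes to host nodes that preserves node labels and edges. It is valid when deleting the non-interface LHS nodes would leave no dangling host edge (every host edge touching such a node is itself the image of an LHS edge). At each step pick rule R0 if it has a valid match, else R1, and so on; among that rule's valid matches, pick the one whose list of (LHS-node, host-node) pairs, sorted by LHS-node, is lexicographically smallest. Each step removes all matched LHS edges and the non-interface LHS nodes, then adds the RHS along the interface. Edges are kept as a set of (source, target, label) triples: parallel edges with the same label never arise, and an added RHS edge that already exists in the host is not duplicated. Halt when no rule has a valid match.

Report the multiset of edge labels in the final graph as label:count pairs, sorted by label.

[0] host  ⇒  9 nodes, 6 edges  {0-q->3 0-q->7 3-q->4 3-q->5 5-q->6 7-q->8}
[1] R1 @ {0↦0, 1↦7, 2↦8}  ⇒  7 nodes, 4 edges  {0-q->3 3-q->4 3-q->5 5-q->6}
[2] R1 @ {0↦3, 1↦5, 2↦6}  ⇒  5 nodes, 2 edges  {0-q->3 3-q->4}
[3] R1 @ {0↦0, 1↦3, 2↦4}  ⇒  3 nodes, 0 edges  {∅}
final graph: no rule applies after step 3
NF edges: []

Answer: (no edges)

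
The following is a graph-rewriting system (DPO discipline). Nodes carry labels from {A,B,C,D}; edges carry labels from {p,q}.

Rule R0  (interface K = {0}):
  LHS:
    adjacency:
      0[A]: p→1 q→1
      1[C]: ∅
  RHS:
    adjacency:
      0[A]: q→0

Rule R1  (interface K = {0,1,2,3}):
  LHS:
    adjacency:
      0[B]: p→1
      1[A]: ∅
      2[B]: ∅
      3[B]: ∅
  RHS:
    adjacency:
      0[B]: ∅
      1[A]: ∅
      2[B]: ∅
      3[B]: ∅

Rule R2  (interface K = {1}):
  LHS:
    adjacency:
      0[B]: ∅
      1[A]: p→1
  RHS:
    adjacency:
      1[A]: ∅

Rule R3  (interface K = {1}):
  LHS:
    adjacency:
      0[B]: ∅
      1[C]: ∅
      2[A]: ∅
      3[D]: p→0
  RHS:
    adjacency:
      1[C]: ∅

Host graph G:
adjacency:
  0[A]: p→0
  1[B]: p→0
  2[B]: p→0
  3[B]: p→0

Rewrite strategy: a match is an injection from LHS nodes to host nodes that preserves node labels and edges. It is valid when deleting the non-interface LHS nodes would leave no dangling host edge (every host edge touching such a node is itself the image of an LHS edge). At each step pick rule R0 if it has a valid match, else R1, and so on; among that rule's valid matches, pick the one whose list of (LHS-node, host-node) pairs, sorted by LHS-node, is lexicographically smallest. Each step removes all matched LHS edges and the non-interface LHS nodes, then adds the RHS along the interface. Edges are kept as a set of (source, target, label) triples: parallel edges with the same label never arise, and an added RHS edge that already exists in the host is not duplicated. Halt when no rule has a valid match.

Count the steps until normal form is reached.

initial: |V|=4 |E|=4  E = 0-p->0 1-p->0 2-p->0 3-p->0
step 1: apply R1 at {0↦1, 1↦0, 2↦2, 3↦3}  → |V|=4 |E|=3  E = 0-p->0 2-p->0 3-p->0
step 2: apply R1 at {0↦2, 1↦0, 2↦1, 3↦3}  → |V|=4 |E|=2  E = 0-p->0 3-p->0
step 3: apply R1 at {0↦3, 1↦0, 2↦1, 3↦2}  → |V|=4 |E|=1  E = 0-p->0
step 4: apply R2 at {0↦1, 1↦0}  → |V|=3 |E|=0  E = ∅
normal form: no rule applies after step 4

Answer: 4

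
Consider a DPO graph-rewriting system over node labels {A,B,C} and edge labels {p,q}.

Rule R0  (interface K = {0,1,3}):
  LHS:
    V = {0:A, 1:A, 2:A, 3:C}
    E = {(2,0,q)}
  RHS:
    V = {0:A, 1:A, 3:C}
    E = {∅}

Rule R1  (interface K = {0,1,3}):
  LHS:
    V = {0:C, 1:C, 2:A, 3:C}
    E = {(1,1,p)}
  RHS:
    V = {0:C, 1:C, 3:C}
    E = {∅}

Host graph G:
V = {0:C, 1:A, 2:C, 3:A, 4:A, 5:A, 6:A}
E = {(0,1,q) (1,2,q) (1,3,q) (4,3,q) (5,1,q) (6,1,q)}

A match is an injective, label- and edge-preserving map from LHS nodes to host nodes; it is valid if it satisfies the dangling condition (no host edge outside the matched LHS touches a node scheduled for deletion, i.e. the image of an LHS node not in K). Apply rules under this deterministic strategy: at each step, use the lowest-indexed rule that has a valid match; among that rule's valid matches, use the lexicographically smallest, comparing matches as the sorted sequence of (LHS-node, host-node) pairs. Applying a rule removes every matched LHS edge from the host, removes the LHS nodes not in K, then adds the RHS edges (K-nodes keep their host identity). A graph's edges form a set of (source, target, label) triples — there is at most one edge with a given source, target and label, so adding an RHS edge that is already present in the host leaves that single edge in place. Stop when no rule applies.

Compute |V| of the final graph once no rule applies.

Answer: 4

Rewrite trace:
[0] host  ⇒  7 nodes, 6 edges  {0-q->1 1-q->2 1-q->3 4-q->3 5-q->1 6-q->1}
[1] R0 @ {0↦1, 1↦3, 2↦5, 3↦0}  ⇒  6 nodes, 5 edges  {0-q->1 1-q->2 1-q->3 4-q->3 6-q->1}
[2] R0 @ {0↦1, 1↦3, 2↦6, 3↦0}  ⇒  5 nodes, 4 edges  {0-q->1 1-q->2 1-q->3 4-q->3}
[3] R0 @ {0↦3, 1↦1, 2↦4, 3↦0}  ⇒  4 nodes, 3 edges  {0-q->1 1-q->2 1-q->3}
normal form: no rule applies after step 3
NF nodes: {0:C, 1:A, 2:C, 3:A}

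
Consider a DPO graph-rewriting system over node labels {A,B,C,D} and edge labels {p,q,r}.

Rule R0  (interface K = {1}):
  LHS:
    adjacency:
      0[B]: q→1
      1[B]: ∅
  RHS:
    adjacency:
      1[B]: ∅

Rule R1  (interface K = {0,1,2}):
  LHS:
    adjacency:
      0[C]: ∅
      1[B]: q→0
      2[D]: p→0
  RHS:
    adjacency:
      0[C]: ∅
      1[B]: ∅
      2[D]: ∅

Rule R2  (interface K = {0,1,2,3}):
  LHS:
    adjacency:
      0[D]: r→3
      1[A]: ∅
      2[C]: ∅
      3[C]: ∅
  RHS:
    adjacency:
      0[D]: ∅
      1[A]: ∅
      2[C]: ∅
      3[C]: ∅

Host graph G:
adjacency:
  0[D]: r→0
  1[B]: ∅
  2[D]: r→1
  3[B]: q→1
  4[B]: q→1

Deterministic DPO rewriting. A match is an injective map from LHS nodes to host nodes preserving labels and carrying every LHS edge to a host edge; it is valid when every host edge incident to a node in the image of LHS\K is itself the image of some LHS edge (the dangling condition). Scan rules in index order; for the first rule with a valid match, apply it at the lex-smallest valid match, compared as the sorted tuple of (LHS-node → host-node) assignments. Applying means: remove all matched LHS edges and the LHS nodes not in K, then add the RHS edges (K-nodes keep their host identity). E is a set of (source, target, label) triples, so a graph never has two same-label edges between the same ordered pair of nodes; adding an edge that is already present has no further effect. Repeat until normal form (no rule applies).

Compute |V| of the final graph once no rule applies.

start.  V:5 E:4  edges: 0-r->0 2-r->1 3-q->1 4-q->1
1. fire R0 via {0↦3, 1↦1}  →  V:4 E:3  edges: 0-r->0 2-r->1 4-q->1
2. fire R0 via {0↦4, 1↦1}  →  V:3 E:2  edges: 0-r->0 2-r->1
normal form: no rule applies after step 2
NF nodes: {0:D, 1:B, 2:D}

Answer: 3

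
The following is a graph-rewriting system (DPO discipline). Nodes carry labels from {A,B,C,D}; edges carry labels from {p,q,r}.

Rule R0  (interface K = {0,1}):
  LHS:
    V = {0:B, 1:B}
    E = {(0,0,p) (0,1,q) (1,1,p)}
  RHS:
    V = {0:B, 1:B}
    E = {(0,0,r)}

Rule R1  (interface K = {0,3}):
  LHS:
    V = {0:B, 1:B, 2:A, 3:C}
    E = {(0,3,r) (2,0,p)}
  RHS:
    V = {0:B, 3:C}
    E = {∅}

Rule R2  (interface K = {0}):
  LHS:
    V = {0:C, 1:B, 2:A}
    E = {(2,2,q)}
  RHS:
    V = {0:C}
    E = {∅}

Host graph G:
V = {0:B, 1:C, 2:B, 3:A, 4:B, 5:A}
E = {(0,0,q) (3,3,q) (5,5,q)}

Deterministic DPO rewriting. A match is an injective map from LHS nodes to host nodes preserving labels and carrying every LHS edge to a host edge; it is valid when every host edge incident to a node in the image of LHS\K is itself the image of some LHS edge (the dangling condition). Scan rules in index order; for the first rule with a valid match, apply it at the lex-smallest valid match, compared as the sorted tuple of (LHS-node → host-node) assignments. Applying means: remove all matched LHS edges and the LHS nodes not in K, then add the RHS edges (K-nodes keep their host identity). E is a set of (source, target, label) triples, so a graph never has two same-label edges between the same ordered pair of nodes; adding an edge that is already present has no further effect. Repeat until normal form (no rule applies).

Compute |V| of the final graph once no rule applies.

initial: |V|=6 |E|=3  E = 0-q->0 3-q->3 5-q->5
step 1: apply R2 at {0↦1, 1↦2, 2↦3}  → |V|=4 |E|=2  E = 0-q->0 5-q->5
step 2: apply R2 at {0↦1, 1↦4, 2↦5}  → |V|=2 |E|=1  E = 0-q->0
final graph: no rule applies after step 2
NF nodes: {0:B, 1:C}

Answer: 2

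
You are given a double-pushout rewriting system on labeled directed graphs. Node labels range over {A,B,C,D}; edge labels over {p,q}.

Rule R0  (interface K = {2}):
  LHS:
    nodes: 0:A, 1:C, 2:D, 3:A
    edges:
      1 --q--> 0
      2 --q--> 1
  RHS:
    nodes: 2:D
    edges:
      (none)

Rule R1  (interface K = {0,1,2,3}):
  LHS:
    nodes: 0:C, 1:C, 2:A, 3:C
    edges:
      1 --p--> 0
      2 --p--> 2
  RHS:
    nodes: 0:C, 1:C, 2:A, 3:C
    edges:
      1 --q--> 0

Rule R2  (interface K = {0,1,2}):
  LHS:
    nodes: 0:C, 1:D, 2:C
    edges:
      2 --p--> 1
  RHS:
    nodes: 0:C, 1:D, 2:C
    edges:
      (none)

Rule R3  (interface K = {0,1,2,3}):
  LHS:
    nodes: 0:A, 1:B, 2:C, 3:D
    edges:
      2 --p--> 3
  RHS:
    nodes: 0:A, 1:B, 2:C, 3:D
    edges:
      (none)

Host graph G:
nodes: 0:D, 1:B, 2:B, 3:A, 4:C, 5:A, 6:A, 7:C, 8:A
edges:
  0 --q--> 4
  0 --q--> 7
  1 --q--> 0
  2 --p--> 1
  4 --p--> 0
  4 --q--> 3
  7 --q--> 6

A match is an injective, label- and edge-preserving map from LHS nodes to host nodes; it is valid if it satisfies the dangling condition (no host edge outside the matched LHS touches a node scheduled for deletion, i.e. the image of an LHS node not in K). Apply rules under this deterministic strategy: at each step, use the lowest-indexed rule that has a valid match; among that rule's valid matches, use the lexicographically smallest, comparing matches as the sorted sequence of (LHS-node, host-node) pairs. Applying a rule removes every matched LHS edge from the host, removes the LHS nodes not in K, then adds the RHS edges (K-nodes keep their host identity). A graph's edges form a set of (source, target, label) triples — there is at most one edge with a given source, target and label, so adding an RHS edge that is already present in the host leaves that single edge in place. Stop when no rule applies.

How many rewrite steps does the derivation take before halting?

Answer: 3

Rewrite trace:
initial: |V|=9 |E|=7  E = 0-q->4 0-q->7 1-q->0 2-p->1 4-p->0 4-q->3 7-q->6
step 1: apply R0 at {0↦6, 1↦7, 2↦0, 3↦5}  → |V|=6 |E|=5  E = 0-q->4 1-q->0 2-p->1 4-p->0 4-q->3
step 2: apply R3 at {0↦3, 1↦1, 2↦4, 3↦0}  → |V|=6 |E|=4  E = 0-q->4 1-q->0 2-p->1 4-q->3
step 3: apply R0 at {0↦3, 1↦4, 2↦0, 3↦8}  → |V|=3 |E|=2  E = 1-q->0 2-p->1
halt: no rule applies after step 3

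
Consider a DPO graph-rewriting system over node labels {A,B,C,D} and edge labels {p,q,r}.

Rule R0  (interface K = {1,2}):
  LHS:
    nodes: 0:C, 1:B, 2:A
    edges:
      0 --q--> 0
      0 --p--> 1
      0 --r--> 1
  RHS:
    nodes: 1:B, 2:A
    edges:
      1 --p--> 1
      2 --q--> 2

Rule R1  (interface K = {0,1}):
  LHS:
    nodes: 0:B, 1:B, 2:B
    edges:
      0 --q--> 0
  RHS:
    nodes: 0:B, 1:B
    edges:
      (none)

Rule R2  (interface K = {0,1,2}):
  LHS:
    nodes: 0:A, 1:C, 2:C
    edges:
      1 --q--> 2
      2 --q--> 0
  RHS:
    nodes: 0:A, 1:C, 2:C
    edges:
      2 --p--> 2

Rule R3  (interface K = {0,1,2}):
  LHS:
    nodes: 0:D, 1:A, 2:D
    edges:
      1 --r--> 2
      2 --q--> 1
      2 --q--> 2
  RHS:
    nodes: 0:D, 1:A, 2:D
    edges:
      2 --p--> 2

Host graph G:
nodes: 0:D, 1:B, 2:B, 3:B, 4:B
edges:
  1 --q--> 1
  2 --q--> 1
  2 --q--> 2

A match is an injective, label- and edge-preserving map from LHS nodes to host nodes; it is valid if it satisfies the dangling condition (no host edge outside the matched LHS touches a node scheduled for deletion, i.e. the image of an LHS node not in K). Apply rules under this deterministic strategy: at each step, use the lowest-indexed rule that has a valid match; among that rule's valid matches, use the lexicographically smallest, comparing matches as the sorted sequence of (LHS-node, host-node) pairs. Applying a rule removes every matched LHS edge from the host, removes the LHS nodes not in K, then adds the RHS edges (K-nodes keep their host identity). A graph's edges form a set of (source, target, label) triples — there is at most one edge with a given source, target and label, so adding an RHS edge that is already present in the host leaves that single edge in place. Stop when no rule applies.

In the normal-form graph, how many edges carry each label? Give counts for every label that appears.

start.  V:5 E:3  edges: 1-q->1 2-q->1 2-q->2
1. fire R1 via {0↦1, 1↦2, 2↦3}  →  V:4 E:2  edges: 2-q->1 2-q->2
2. fire R1 via {0↦2, 1↦1, 2↦4}  →  V:3 E:1  edges: 2-q->1
normal form: no rule applies after step 2
NF edges: [(2, 1, 'q')]

Answer: q:1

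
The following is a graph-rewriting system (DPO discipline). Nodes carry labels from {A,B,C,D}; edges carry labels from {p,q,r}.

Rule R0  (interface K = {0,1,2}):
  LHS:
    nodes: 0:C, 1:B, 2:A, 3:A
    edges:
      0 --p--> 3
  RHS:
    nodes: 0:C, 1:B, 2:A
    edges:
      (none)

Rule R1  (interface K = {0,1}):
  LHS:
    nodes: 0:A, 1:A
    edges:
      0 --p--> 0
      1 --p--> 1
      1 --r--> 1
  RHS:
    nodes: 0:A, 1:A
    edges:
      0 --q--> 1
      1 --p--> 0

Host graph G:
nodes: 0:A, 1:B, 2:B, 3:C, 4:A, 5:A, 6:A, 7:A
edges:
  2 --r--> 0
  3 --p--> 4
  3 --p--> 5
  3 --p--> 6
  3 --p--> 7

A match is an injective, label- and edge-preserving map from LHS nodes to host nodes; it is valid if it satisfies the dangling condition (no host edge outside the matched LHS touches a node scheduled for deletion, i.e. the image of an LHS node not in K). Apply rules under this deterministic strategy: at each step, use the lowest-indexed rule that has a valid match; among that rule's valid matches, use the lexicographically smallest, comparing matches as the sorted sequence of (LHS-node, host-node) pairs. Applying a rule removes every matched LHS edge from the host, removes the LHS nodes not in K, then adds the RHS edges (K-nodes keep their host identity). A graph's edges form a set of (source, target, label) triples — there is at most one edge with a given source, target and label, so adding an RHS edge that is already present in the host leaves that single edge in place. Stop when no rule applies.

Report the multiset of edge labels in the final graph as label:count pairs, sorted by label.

Answer: r:1

Derivation:
initial: |V|=8 |E|=5  E = 2-r->0 3-p->4 3-p->5 3-p->6 3-p->7
step 1: apply R0 at {0↦3, 1↦1, 2↦0, 3↦4}  → |V|=7 |E|=4  E = 2-r->0 3-p->5 3-p->6 3-p->7
step 2: apply R0 at {0↦3, 1↦1, 2↦0, 3↦5}  → |V|=6 |E|=3  E = 2-r->0 3-p->6 3-p->7
step 3: apply R0 at {0↦3, 1↦1, 2↦0, 3↦6}  → |V|=5 |E|=2  E = 2-r->0 3-p->7
step 4: apply R0 at {0↦3, 1↦1, 2↦0, 3↦7}  → |V|=4 |E|=1  E = 2-r->0
halt: no rule applies after step 4
NF edges: [(2, 0, 'r')]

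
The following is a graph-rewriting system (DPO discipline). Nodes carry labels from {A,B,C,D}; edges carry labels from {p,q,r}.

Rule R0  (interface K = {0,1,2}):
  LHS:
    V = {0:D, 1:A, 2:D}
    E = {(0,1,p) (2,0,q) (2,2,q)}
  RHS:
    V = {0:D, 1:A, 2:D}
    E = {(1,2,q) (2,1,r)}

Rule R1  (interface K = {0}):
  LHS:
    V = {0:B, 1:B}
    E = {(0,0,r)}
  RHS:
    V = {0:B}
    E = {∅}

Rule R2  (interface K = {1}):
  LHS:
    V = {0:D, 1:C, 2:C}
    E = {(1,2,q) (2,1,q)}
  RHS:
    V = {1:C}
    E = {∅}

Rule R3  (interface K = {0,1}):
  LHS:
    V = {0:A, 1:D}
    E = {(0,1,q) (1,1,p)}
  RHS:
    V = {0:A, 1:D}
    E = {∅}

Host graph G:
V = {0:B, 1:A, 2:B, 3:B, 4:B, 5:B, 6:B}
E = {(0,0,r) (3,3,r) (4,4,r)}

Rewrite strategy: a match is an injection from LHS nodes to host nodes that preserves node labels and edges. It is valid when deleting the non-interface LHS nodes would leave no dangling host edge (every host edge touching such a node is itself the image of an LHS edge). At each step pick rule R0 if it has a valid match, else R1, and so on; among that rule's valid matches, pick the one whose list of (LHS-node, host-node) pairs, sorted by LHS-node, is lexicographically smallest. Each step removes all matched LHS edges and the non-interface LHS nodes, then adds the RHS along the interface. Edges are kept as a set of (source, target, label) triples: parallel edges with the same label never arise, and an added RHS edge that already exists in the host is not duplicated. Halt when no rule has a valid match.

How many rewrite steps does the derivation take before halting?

initial: |V|=7 |E|=3  E = 0-r->0 3-r->3 4-r->4
step 1: apply R1 at {0↦0, 1↦2}  → |V|=6 |E|=2  E = 3-r->3 4-r->4
step 2: apply R1 at {0↦3, 1↦0}  → |V|=5 |E|=1  E = 4-r->4
step 3: apply R1 at {0↦4, 1↦3}  → |V|=4 |E|=0  E = ∅
halt: no rule applies after step 3

Answer: 3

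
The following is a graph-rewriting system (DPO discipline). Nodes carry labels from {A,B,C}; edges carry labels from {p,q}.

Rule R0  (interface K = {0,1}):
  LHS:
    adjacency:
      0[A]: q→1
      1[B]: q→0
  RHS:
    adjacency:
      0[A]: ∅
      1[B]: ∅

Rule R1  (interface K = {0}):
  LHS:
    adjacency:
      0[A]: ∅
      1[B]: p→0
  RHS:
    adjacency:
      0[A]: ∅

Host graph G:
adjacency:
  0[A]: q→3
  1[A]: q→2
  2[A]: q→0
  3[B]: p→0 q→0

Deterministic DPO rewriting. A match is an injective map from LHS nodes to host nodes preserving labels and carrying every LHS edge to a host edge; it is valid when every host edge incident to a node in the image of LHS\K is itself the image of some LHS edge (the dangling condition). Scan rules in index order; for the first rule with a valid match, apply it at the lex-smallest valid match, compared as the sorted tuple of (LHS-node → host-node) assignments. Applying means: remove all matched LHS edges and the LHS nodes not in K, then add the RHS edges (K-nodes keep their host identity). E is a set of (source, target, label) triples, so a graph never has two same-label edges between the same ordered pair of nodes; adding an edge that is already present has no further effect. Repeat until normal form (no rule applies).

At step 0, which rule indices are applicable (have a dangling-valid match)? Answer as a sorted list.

R0: 1 valid match — {0↦0, 1↦3}
R1: no valid match — 1 raw match, all fail dangling condition

Answer: [R0]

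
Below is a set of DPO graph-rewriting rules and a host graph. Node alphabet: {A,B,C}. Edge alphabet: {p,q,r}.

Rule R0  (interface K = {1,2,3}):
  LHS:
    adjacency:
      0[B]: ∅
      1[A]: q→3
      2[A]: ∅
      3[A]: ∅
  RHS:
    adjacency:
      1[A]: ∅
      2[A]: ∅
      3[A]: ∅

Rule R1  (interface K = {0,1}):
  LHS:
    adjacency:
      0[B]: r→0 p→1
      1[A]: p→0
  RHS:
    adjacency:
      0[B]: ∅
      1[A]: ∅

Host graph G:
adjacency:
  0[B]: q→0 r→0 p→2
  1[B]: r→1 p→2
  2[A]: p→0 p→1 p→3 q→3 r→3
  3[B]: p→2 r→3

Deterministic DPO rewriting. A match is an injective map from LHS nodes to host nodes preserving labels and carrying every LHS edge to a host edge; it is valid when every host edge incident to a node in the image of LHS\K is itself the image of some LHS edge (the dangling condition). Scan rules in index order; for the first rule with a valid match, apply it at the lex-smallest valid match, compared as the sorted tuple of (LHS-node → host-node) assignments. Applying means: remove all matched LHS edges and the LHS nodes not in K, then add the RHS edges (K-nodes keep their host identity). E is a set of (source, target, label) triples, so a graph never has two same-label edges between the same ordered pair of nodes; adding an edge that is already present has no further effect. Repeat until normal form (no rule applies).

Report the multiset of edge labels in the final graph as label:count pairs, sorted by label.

Answer: q:2 r:1

Derivation:
initial: |V|=4 |E|=12  E = 0-q->0 0-r->0 0-p->2 1-r->1 1-p->2 2-p->0 2-p->1 2-p->3 2-q->3 2-r->3 3-p->2 3-r->3
step 1: apply R1 at {0↦0, 1↦2}  → |V|=4 |E|=9  E = 0-q->0 1-r->1 1-p->2 2-p->1 2-p->3 2-q->3 2-r->3 3-p->2 3-r->3
step 2: apply R1 at {0↦1, 1↦2}  → |V|=4 |E|=6  E = 0-q->0 2-p->3 2-q->3 2-r->3 3-p->2 3-r->3
step 3: apply R1 at {0↦3, 1↦2}  → |V|=4 |E|=3  E = 0-q->0 2-q->3 2-r->3
halt: no rule applies after step 3
NF edges: [(0, 0, 'q'), (2, 3, 'q'), (2, 3, 'r')]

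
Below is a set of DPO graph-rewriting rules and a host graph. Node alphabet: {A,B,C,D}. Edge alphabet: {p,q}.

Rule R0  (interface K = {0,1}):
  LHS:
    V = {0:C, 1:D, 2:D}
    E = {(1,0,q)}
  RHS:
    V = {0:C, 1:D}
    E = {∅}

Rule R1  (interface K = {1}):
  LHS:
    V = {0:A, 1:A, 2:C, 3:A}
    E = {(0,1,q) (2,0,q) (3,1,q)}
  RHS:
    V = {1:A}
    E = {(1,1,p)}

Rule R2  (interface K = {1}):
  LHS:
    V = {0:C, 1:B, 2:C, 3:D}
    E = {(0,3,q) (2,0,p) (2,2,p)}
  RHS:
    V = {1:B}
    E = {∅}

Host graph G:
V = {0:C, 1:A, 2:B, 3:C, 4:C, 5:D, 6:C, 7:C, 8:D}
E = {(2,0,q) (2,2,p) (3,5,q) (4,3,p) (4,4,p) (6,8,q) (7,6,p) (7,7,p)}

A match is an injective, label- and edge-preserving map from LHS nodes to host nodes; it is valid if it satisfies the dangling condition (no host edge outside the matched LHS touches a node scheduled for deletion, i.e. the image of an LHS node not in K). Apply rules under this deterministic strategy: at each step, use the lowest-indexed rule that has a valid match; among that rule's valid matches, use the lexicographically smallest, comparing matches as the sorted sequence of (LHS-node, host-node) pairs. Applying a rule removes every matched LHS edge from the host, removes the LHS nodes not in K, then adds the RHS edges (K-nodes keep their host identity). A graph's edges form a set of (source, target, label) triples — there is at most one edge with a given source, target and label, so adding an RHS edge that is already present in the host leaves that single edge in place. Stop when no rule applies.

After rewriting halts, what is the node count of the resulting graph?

[0] host  ⇒  9 nodes, 8 edges  {2-q->0 2-p->2 3-q->5 4-p->3 4-p->4 6-q->8 7-p->6 7-p->7}
[1] R2 @ {0↦3, 1↦2, 2↦4, 3↦5}  ⇒  6 nodes, 5 edges  {2-q->0 2-p->2 6-q->8 7-p->6 7-p->7}
[2] R2 @ {0↦6, 1↦2, 2↦7, 3↦8}  ⇒  3 nodes, 2 edges  {2-q->0 2-p->2}
normal form: no rule applies after step 2
NF nodes: {0:C, 1:A, 2:B}

Answer: 3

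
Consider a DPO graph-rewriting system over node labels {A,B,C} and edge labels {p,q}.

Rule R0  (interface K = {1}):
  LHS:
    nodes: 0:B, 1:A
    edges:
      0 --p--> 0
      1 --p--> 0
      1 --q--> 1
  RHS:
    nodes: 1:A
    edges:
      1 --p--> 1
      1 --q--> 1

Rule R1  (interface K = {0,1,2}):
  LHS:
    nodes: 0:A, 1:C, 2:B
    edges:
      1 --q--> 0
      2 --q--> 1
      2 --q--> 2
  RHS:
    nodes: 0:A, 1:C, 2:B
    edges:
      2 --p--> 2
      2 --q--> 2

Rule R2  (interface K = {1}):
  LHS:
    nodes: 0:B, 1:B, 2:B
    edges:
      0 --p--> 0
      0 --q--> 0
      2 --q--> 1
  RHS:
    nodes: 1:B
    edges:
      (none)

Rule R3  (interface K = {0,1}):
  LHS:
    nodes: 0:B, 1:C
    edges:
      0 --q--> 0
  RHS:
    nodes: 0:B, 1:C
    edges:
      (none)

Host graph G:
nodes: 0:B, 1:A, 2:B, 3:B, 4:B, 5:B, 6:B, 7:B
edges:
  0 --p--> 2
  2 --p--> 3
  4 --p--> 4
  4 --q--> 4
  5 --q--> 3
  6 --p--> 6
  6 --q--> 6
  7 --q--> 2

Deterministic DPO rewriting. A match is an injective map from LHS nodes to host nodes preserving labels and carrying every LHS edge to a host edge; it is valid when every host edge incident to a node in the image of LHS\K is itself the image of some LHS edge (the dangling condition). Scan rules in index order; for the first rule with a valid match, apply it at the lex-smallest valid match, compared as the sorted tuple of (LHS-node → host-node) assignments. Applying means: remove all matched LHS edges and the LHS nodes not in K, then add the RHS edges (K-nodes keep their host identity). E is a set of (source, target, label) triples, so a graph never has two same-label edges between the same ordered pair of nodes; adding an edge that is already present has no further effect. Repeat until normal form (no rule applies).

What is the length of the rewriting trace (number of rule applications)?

initial: |V|=8 |E|=8  E = 0-p->2 2-p->3 4-p->4 4-q->4 5-q->3 6-p->6 6-q->6 7-q->2
step 1: apply R2 at {0↦4, 1↦2, 2↦7}  → |V|=6 |E|=5  E = 0-p->2 2-p->3 5-q->3 6-p->6 6-q->6
step 2: apply R2 at {0↦6, 1↦3, 2↦5}  → |V|=4 |E|=2  E = 0-p->2 2-p->3
final graph: no rule applies after step 2

Answer: 2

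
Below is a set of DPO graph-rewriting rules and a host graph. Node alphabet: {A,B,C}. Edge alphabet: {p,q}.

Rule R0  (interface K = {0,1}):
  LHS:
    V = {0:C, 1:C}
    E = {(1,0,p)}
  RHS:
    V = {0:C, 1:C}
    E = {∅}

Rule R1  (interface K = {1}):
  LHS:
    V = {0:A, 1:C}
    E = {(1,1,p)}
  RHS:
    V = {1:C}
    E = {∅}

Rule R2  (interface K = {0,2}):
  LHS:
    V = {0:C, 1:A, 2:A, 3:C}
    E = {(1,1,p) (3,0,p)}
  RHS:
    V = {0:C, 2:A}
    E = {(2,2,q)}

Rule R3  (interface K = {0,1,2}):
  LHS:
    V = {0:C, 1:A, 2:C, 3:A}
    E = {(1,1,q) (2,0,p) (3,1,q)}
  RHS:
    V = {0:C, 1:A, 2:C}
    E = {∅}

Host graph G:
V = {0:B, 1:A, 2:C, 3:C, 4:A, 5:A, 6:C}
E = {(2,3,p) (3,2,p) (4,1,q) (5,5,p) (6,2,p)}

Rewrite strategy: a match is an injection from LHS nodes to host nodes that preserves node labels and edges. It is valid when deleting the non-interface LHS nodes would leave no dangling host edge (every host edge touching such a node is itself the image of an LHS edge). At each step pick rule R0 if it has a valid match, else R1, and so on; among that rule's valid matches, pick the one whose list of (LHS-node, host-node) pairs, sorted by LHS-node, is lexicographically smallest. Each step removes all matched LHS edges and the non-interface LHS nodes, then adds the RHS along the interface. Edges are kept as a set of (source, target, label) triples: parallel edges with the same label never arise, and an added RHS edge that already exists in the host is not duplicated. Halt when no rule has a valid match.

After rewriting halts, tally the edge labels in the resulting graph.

[0] host  ⇒  7 nodes, 5 edges  {2-p->3 3-p->2 4-q->1 5-p->5 6-p->2}
[1] R0 @ {0↦2, 1↦3}  ⇒  7 nodes, 4 edges  {2-p->3 4-q->1 5-p->5 6-p->2}
[2] R0 @ {0↦2, 1↦6}  ⇒  7 nodes, 3 edges  {2-p->3 4-q->1 5-p->5}
[3] R0 @ {0↦3, 1↦2}  ⇒  7 nodes, 2 edges  {4-q->1 5-p->5}
normal form: no rule applies after step 3
NF edges: [(4, 1, 'q'), (5, 5, 'p')]

Answer: p:1 q:1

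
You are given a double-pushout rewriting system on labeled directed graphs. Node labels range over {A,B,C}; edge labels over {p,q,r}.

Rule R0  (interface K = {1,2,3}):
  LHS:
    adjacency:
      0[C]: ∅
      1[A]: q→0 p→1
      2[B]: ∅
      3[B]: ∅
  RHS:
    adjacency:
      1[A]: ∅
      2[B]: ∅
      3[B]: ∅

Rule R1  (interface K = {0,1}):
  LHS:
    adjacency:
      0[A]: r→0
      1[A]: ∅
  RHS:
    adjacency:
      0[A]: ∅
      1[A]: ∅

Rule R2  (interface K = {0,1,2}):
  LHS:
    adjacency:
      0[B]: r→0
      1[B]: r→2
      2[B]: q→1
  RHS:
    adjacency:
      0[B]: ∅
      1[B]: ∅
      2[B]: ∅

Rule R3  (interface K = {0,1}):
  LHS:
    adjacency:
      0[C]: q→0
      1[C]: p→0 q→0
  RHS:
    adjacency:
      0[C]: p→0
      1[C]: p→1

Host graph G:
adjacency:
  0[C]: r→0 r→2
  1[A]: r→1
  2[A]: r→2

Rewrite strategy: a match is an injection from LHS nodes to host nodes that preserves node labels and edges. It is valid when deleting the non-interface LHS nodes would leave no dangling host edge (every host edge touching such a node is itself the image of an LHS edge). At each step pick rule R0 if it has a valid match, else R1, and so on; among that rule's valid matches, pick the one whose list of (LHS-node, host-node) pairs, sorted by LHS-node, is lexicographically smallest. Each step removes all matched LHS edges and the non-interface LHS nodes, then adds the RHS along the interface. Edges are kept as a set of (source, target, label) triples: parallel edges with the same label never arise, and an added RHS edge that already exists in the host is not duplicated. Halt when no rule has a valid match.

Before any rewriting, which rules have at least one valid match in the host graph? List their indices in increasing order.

R0: no valid match — LHS pattern not found
R1: 2 valid matches — {0↦1, 1↦2}, {0↦2, 1↦1}
R2: no valid match — LHS pattern not found
R3: no valid match — LHS pattern not found

Answer: [R1]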